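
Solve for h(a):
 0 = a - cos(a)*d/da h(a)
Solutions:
 h(a) = C1 + Integral(a/cos(a), a)


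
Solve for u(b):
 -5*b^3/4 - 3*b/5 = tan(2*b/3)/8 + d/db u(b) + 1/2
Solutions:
 u(b) = C1 - 5*b^4/16 - 3*b^2/10 - b/2 + 3*log(cos(2*b/3))/16


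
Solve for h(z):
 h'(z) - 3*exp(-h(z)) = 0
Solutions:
 h(z) = log(C1 + 3*z)


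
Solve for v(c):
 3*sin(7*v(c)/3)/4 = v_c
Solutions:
 -3*c/4 + 3*log(cos(7*v(c)/3) - 1)/14 - 3*log(cos(7*v(c)/3) + 1)/14 = C1


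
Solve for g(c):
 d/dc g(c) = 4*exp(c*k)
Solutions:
 g(c) = C1 + 4*exp(c*k)/k


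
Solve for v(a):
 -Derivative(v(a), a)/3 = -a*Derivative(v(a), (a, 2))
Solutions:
 v(a) = C1 + C2*a^(4/3)


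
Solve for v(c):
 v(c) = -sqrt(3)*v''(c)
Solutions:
 v(c) = C1*sin(3^(3/4)*c/3) + C2*cos(3^(3/4)*c/3)


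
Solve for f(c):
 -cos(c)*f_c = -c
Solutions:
 f(c) = C1 + Integral(c/cos(c), c)


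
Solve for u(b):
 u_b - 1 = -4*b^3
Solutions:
 u(b) = C1 - b^4 + b


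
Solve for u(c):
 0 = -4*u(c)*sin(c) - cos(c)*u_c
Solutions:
 u(c) = C1*cos(c)^4


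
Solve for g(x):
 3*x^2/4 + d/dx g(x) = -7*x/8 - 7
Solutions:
 g(x) = C1 - x^3/4 - 7*x^2/16 - 7*x


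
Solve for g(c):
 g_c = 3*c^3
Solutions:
 g(c) = C1 + 3*c^4/4


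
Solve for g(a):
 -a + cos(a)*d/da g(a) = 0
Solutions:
 g(a) = C1 + Integral(a/cos(a), a)


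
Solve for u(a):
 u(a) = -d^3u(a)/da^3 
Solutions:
 u(a) = C3*exp(-a) + (C1*sin(sqrt(3)*a/2) + C2*cos(sqrt(3)*a/2))*exp(a/2)


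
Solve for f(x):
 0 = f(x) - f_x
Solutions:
 f(x) = C1*exp(x)


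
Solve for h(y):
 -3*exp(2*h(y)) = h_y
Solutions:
 h(y) = log(-sqrt(-1/(C1 - 3*y))) - log(2)/2
 h(y) = log(-1/(C1 - 3*y))/2 - log(2)/2


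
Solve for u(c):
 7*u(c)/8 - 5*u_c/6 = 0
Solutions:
 u(c) = C1*exp(21*c/20)


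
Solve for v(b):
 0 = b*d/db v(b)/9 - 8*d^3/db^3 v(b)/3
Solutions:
 v(b) = C1 + Integral(C2*airyai(3^(2/3)*b/6) + C3*airybi(3^(2/3)*b/6), b)


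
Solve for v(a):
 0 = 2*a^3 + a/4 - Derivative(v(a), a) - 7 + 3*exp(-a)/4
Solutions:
 v(a) = C1 + a^4/2 + a^2/8 - 7*a - 3*exp(-a)/4


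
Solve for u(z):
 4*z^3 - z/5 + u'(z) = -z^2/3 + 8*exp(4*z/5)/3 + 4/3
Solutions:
 u(z) = C1 - z^4 - z^3/9 + z^2/10 + 4*z/3 + 10*exp(4*z/5)/3


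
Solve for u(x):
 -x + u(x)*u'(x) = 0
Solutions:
 u(x) = -sqrt(C1 + x^2)
 u(x) = sqrt(C1 + x^2)


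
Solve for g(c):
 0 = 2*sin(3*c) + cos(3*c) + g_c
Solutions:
 g(c) = C1 - sin(3*c)/3 + 2*cos(3*c)/3


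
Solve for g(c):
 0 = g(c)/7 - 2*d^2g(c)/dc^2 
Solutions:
 g(c) = C1*exp(-sqrt(14)*c/14) + C2*exp(sqrt(14)*c/14)


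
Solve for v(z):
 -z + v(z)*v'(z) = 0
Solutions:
 v(z) = -sqrt(C1 + z^2)
 v(z) = sqrt(C1 + z^2)


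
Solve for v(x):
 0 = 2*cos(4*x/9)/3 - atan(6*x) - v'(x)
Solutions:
 v(x) = C1 - x*atan(6*x) + log(36*x^2 + 1)/12 + 3*sin(4*x/9)/2


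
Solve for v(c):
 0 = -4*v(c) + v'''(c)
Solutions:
 v(c) = C3*exp(2^(2/3)*c) + (C1*sin(2^(2/3)*sqrt(3)*c/2) + C2*cos(2^(2/3)*sqrt(3)*c/2))*exp(-2^(2/3)*c/2)


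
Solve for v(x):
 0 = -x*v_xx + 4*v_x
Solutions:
 v(x) = C1 + C2*x^5


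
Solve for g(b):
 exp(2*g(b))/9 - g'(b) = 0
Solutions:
 g(b) = log(-sqrt(-1/(C1 + b))) - log(2)/2 + log(3)
 g(b) = log(-1/(C1 + b))/2 - log(2)/2 + log(3)


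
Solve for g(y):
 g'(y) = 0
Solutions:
 g(y) = C1


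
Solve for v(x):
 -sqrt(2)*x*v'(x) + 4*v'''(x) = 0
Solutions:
 v(x) = C1 + Integral(C2*airyai(sqrt(2)*x/2) + C3*airybi(sqrt(2)*x/2), x)


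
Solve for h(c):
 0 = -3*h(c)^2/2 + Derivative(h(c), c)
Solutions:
 h(c) = -2/(C1 + 3*c)


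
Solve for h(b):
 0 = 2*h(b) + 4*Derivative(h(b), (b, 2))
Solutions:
 h(b) = C1*sin(sqrt(2)*b/2) + C2*cos(sqrt(2)*b/2)


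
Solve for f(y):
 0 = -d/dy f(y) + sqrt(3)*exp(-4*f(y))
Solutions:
 f(y) = log(-I*(C1 + 4*sqrt(3)*y)^(1/4))
 f(y) = log(I*(C1 + 4*sqrt(3)*y)^(1/4))
 f(y) = log(-(C1 + 4*sqrt(3)*y)^(1/4))
 f(y) = log(C1 + 4*sqrt(3)*y)/4


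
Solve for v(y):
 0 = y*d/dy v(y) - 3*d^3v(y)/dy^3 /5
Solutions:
 v(y) = C1 + Integral(C2*airyai(3^(2/3)*5^(1/3)*y/3) + C3*airybi(3^(2/3)*5^(1/3)*y/3), y)


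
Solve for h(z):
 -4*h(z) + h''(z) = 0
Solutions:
 h(z) = C1*exp(-2*z) + C2*exp(2*z)


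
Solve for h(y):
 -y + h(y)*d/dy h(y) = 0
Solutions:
 h(y) = -sqrt(C1 + y^2)
 h(y) = sqrt(C1 + y^2)


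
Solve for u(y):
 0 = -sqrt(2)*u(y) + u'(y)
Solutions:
 u(y) = C1*exp(sqrt(2)*y)


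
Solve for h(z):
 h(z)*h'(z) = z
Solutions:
 h(z) = -sqrt(C1 + z^2)
 h(z) = sqrt(C1 + z^2)


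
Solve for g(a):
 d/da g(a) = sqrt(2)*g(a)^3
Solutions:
 g(a) = -sqrt(2)*sqrt(-1/(C1 + sqrt(2)*a))/2
 g(a) = sqrt(2)*sqrt(-1/(C1 + sqrt(2)*a))/2


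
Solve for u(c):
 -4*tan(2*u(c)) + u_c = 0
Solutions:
 u(c) = -asin(C1*exp(8*c))/2 + pi/2
 u(c) = asin(C1*exp(8*c))/2


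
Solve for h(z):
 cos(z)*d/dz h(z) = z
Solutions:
 h(z) = C1 + Integral(z/cos(z), z)


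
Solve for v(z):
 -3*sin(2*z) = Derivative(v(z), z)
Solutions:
 v(z) = C1 + 3*cos(2*z)/2


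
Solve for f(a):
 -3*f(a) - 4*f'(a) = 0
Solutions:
 f(a) = C1*exp(-3*a/4)


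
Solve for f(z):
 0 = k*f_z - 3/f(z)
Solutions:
 f(z) = -sqrt(C1 + 6*z/k)
 f(z) = sqrt(C1 + 6*z/k)


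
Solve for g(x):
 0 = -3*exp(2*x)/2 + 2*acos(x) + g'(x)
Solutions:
 g(x) = C1 - 2*x*acos(x) + 2*sqrt(1 - x^2) + 3*exp(2*x)/4


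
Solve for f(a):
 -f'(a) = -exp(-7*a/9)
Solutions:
 f(a) = C1 - 9*exp(-7*a/9)/7


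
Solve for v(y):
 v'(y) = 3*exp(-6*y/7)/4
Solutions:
 v(y) = C1 - 7*exp(-6*y/7)/8


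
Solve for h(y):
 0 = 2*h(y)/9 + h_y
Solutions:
 h(y) = C1*exp(-2*y/9)


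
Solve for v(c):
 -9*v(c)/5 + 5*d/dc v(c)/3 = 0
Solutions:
 v(c) = C1*exp(27*c/25)


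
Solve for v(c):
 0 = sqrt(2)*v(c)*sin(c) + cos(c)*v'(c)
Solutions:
 v(c) = C1*cos(c)^(sqrt(2))


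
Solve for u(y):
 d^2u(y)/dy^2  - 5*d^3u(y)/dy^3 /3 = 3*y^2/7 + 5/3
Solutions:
 u(y) = C1 + C2*y + C3*exp(3*y/5) + y^4/28 + 5*y^3/21 + 85*y^2/42


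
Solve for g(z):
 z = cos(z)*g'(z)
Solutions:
 g(z) = C1 + Integral(z/cos(z), z)


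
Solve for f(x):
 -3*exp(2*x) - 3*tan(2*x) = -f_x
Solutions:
 f(x) = C1 + 3*exp(2*x)/2 - 3*log(cos(2*x))/2


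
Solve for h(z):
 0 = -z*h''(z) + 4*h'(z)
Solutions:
 h(z) = C1 + C2*z^5


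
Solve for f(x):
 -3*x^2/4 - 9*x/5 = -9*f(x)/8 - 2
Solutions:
 f(x) = 2*x^2/3 + 8*x/5 - 16/9


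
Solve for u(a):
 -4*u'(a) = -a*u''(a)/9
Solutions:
 u(a) = C1 + C2*a^37


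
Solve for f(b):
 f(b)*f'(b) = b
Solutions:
 f(b) = -sqrt(C1 + b^2)
 f(b) = sqrt(C1 + b^2)


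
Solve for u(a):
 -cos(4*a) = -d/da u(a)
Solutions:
 u(a) = C1 + sin(4*a)/4


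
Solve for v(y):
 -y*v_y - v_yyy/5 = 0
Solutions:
 v(y) = C1 + Integral(C2*airyai(-5^(1/3)*y) + C3*airybi(-5^(1/3)*y), y)


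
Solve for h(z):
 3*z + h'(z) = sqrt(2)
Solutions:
 h(z) = C1 - 3*z^2/2 + sqrt(2)*z


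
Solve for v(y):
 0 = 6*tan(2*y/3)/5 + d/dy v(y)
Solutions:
 v(y) = C1 + 9*log(cos(2*y/3))/5


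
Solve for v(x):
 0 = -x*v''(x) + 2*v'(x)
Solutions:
 v(x) = C1 + C2*x^3


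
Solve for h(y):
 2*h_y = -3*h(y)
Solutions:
 h(y) = C1*exp(-3*y/2)


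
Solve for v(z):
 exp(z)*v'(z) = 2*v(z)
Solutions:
 v(z) = C1*exp(-2*exp(-z))


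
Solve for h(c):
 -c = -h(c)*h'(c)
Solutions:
 h(c) = -sqrt(C1 + c^2)
 h(c) = sqrt(C1 + c^2)


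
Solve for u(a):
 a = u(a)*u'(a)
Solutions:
 u(a) = -sqrt(C1 + a^2)
 u(a) = sqrt(C1 + a^2)


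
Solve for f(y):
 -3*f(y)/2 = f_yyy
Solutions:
 f(y) = C3*exp(-2^(2/3)*3^(1/3)*y/2) + (C1*sin(2^(2/3)*3^(5/6)*y/4) + C2*cos(2^(2/3)*3^(5/6)*y/4))*exp(2^(2/3)*3^(1/3)*y/4)


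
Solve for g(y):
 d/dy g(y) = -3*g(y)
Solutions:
 g(y) = C1*exp(-3*y)


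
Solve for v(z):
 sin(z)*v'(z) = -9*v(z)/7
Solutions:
 v(z) = C1*(cos(z) + 1)^(9/14)/(cos(z) - 1)^(9/14)


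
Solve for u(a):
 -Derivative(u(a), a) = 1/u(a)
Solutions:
 u(a) = -sqrt(C1 - 2*a)
 u(a) = sqrt(C1 - 2*a)


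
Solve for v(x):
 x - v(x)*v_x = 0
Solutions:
 v(x) = -sqrt(C1 + x^2)
 v(x) = sqrt(C1 + x^2)


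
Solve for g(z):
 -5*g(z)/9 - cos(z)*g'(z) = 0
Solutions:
 g(z) = C1*(sin(z) - 1)^(5/18)/(sin(z) + 1)^(5/18)


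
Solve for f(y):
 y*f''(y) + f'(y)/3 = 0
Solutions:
 f(y) = C1 + C2*y^(2/3)


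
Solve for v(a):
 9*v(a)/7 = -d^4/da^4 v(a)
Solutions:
 v(a) = (C1*sin(sqrt(6)*7^(3/4)*a/14) + C2*cos(sqrt(6)*7^(3/4)*a/14))*exp(-sqrt(6)*7^(3/4)*a/14) + (C3*sin(sqrt(6)*7^(3/4)*a/14) + C4*cos(sqrt(6)*7^(3/4)*a/14))*exp(sqrt(6)*7^(3/4)*a/14)


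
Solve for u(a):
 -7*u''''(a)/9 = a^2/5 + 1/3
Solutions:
 u(a) = C1 + C2*a + C3*a^2 + C4*a^3 - a^6/1400 - a^4/56


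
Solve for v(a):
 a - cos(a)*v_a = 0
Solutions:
 v(a) = C1 + Integral(a/cos(a), a)


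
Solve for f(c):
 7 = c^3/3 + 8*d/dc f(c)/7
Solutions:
 f(c) = C1 - 7*c^4/96 + 49*c/8


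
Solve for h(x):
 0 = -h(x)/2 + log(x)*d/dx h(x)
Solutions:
 h(x) = C1*exp(li(x)/2)


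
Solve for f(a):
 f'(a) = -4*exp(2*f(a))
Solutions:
 f(a) = log(-sqrt(-1/(C1 - 4*a))) - log(2)/2
 f(a) = log(-1/(C1 - 4*a))/2 - log(2)/2


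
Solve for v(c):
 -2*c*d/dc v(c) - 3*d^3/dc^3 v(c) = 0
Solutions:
 v(c) = C1 + Integral(C2*airyai(-2^(1/3)*3^(2/3)*c/3) + C3*airybi(-2^(1/3)*3^(2/3)*c/3), c)


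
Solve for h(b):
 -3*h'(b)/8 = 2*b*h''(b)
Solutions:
 h(b) = C1 + C2*b^(13/16)


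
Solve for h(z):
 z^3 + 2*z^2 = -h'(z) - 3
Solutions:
 h(z) = C1 - z^4/4 - 2*z^3/3 - 3*z


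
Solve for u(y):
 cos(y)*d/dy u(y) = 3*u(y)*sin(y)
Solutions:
 u(y) = C1/cos(y)^3


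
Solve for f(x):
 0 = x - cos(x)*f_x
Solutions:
 f(x) = C1 + Integral(x/cos(x), x)


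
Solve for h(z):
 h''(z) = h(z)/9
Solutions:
 h(z) = C1*exp(-z/3) + C2*exp(z/3)


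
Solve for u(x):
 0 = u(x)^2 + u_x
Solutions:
 u(x) = 1/(C1 + x)


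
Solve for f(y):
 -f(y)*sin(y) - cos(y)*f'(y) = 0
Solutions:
 f(y) = C1*cos(y)


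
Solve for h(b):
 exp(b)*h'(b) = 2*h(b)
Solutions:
 h(b) = C1*exp(-2*exp(-b))


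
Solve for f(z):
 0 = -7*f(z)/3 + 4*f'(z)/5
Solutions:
 f(z) = C1*exp(35*z/12)


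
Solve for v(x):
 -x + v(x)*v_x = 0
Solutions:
 v(x) = -sqrt(C1 + x^2)
 v(x) = sqrt(C1 + x^2)


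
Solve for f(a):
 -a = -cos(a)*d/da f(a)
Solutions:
 f(a) = C1 + Integral(a/cos(a), a)


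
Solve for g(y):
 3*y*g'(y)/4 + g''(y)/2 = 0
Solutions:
 g(y) = C1 + C2*erf(sqrt(3)*y/2)


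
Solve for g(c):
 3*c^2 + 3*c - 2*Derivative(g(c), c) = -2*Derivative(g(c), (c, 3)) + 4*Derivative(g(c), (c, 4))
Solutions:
 g(c) = C1 + C2*exp(c*((6*sqrt(78) + 53)^(-1/3) + 2 + (6*sqrt(78) + 53)^(1/3))/12)*sin(sqrt(3)*c*(-(6*sqrt(78) + 53)^(1/3) + (6*sqrt(78) + 53)^(-1/3))/12) + C3*exp(c*((6*sqrt(78) + 53)^(-1/3) + 2 + (6*sqrt(78) + 53)^(1/3))/12)*cos(sqrt(3)*c*(-(6*sqrt(78) + 53)^(1/3) + (6*sqrt(78) + 53)^(-1/3))/12) + C4*exp(c*(-(6*sqrt(78) + 53)^(1/3) - 1/(6*sqrt(78) + 53)^(1/3) + 1)/6) + c^3/2 + 3*c^2/4 + 3*c


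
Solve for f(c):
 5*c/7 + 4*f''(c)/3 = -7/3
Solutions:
 f(c) = C1 + C2*c - 5*c^3/56 - 7*c^2/8


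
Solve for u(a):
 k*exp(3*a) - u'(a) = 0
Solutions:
 u(a) = C1 + k*exp(3*a)/3


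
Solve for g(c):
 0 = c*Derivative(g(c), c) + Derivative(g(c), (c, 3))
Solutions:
 g(c) = C1 + Integral(C2*airyai(-c) + C3*airybi(-c), c)


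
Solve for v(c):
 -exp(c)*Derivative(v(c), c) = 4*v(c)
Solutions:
 v(c) = C1*exp(4*exp(-c))


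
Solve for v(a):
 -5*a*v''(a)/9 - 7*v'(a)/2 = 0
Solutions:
 v(a) = C1 + C2/a^(53/10)


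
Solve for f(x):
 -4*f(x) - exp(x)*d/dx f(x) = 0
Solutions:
 f(x) = C1*exp(4*exp(-x))


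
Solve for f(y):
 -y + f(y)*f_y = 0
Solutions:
 f(y) = -sqrt(C1 + y^2)
 f(y) = sqrt(C1 + y^2)


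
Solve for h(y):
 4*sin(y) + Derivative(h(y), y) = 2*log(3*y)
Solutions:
 h(y) = C1 + 2*y*log(y) - 2*y + 2*y*log(3) + 4*cos(y)


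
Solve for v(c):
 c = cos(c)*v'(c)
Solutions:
 v(c) = C1 + Integral(c/cos(c), c)


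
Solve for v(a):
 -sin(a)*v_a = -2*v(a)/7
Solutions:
 v(a) = C1*(cos(a) - 1)^(1/7)/(cos(a) + 1)^(1/7)


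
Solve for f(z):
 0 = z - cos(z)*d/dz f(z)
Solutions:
 f(z) = C1 + Integral(z/cos(z), z)


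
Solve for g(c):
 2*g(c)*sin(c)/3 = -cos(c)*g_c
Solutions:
 g(c) = C1*cos(c)^(2/3)


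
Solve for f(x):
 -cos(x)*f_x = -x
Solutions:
 f(x) = C1 + Integral(x/cos(x), x)


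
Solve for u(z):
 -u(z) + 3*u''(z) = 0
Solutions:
 u(z) = C1*exp(-sqrt(3)*z/3) + C2*exp(sqrt(3)*z/3)


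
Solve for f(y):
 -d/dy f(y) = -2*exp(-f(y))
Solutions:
 f(y) = log(C1 + 2*y)


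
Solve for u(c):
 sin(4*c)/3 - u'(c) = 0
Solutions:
 u(c) = C1 - cos(4*c)/12


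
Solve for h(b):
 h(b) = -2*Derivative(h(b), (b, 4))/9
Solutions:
 h(b) = (C1*sin(2^(1/4)*sqrt(3)*b/2) + C2*cos(2^(1/4)*sqrt(3)*b/2))*exp(-2^(1/4)*sqrt(3)*b/2) + (C3*sin(2^(1/4)*sqrt(3)*b/2) + C4*cos(2^(1/4)*sqrt(3)*b/2))*exp(2^(1/4)*sqrt(3)*b/2)


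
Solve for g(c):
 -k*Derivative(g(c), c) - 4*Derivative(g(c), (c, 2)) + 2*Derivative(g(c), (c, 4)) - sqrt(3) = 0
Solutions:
 g(c) = C1 + C2*exp(c*(6^(1/3)*(-9*k + 2*sqrt(3)*sqrt(27*k^2/4 - 32))^(1/3)/12 - 2^(1/3)*3^(5/6)*I*(-9*k + 2*sqrt(3)*sqrt(27*k^2/4 - 32))^(1/3)/12 - 8/((-6^(1/3) + 2^(1/3)*3^(5/6)*I)*(-9*k + 2*sqrt(3)*sqrt(27*k^2/4 - 32))^(1/3)))) + C3*exp(c*(6^(1/3)*(-9*k + 2*sqrt(3)*sqrt(27*k^2/4 - 32))^(1/3)/12 + 2^(1/3)*3^(5/6)*I*(-9*k + 2*sqrt(3)*sqrt(27*k^2/4 - 32))^(1/3)/12 + 8/((6^(1/3) + 2^(1/3)*3^(5/6)*I)*(-9*k + 2*sqrt(3)*sqrt(27*k^2/4 - 32))^(1/3)))) + C4*exp(-6^(1/3)*c*((-9*k + 2*sqrt(3)*sqrt(27*k^2/4 - 32))^(1/3) + 4*6^(1/3)/(-9*k + 2*sqrt(3)*sqrt(27*k^2/4 - 32))^(1/3))/6) - sqrt(3)*c/k


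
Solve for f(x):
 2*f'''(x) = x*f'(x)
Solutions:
 f(x) = C1 + Integral(C2*airyai(2^(2/3)*x/2) + C3*airybi(2^(2/3)*x/2), x)


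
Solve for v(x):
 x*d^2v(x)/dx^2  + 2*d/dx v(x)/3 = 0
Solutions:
 v(x) = C1 + C2*x^(1/3)


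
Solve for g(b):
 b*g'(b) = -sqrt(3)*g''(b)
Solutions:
 g(b) = C1 + C2*erf(sqrt(2)*3^(3/4)*b/6)


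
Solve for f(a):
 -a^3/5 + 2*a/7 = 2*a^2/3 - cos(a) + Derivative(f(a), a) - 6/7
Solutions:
 f(a) = C1 - a^4/20 - 2*a^3/9 + a^2/7 + 6*a/7 + sin(a)


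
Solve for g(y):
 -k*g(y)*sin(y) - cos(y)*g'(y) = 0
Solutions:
 g(y) = C1*exp(k*log(cos(y)))


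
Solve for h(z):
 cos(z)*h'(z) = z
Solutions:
 h(z) = C1 + Integral(z/cos(z), z)


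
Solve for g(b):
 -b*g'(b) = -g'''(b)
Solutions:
 g(b) = C1 + Integral(C2*airyai(b) + C3*airybi(b), b)


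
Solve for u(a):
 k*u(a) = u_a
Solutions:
 u(a) = C1*exp(a*k)


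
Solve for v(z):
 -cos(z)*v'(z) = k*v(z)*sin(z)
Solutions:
 v(z) = C1*exp(k*log(cos(z)))


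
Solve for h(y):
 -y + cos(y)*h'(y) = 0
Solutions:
 h(y) = C1 + Integral(y/cos(y), y)


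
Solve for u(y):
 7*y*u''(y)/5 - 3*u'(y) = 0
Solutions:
 u(y) = C1 + C2*y^(22/7)


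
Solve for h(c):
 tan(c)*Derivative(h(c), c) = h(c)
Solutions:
 h(c) = C1*sin(c)


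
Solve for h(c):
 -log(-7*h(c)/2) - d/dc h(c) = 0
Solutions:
 Integral(1/(log(-_y) - log(2) + log(7)), (_y, h(c))) = C1 - c


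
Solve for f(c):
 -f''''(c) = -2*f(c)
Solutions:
 f(c) = C1*exp(-2^(1/4)*c) + C2*exp(2^(1/4)*c) + C3*sin(2^(1/4)*c) + C4*cos(2^(1/4)*c)


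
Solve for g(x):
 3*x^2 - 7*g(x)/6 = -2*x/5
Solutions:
 g(x) = 6*x*(15*x + 2)/35


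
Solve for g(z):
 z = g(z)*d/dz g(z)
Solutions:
 g(z) = -sqrt(C1 + z^2)
 g(z) = sqrt(C1 + z^2)


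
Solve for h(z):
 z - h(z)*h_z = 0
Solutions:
 h(z) = -sqrt(C1 + z^2)
 h(z) = sqrt(C1 + z^2)


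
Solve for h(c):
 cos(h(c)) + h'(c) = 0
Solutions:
 h(c) = pi - asin((C1 + exp(2*c))/(C1 - exp(2*c)))
 h(c) = asin((C1 + exp(2*c))/(C1 - exp(2*c)))


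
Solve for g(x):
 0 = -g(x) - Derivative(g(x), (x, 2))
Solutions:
 g(x) = C1*sin(x) + C2*cos(x)


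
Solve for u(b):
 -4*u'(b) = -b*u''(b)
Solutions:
 u(b) = C1 + C2*b^5


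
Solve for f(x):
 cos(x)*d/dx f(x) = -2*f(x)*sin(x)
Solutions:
 f(x) = C1*cos(x)^2


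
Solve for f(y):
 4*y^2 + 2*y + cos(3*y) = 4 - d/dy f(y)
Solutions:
 f(y) = C1 - 4*y^3/3 - y^2 + 4*y - sin(3*y)/3


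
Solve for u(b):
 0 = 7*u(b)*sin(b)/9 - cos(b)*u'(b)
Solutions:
 u(b) = C1/cos(b)^(7/9)


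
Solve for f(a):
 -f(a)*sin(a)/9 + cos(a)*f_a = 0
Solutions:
 f(a) = C1/cos(a)^(1/9)


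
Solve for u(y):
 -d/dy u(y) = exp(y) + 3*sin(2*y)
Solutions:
 u(y) = C1 - exp(y) + 3*cos(2*y)/2


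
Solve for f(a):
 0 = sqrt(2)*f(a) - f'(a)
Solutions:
 f(a) = C1*exp(sqrt(2)*a)


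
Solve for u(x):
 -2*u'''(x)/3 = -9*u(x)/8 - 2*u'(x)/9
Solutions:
 u(x) = C1*exp(-2^(1/3)*x*(8*2^(1/3)/(sqrt(530417) + 729)^(1/3) + (sqrt(530417) + 729)^(1/3))/24)*sin(2^(1/3)*sqrt(3)*x*(-(sqrt(530417) + 729)^(1/3) + 8*2^(1/3)/(sqrt(530417) + 729)^(1/3))/24) + C2*exp(-2^(1/3)*x*(8*2^(1/3)/(sqrt(530417) + 729)^(1/3) + (sqrt(530417) + 729)^(1/3))/24)*cos(2^(1/3)*sqrt(3)*x*(-(sqrt(530417) + 729)^(1/3) + 8*2^(1/3)/(sqrt(530417) + 729)^(1/3))/24) + C3*exp(2^(1/3)*x*(8*2^(1/3)/(sqrt(530417) + 729)^(1/3) + (sqrt(530417) + 729)^(1/3))/12)


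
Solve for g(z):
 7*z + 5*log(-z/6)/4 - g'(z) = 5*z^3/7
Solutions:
 g(z) = C1 - 5*z^4/28 + 7*z^2/2 + 5*z*log(-z)/4 + 5*z*(-log(6) - 1)/4


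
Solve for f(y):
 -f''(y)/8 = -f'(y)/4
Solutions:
 f(y) = C1 + C2*exp(2*y)


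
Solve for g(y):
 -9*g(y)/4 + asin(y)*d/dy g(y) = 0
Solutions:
 g(y) = C1*exp(9*Integral(1/asin(y), y)/4)


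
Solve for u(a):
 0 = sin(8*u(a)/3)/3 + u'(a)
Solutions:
 a/3 + 3*log(cos(8*u(a)/3) - 1)/16 - 3*log(cos(8*u(a)/3) + 1)/16 = C1


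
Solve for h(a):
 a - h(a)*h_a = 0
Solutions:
 h(a) = -sqrt(C1 + a^2)
 h(a) = sqrt(C1 + a^2)


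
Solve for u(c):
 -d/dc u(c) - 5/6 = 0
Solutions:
 u(c) = C1 - 5*c/6


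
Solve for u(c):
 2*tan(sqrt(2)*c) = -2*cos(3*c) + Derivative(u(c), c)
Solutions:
 u(c) = C1 - sqrt(2)*log(cos(sqrt(2)*c)) + 2*sin(3*c)/3


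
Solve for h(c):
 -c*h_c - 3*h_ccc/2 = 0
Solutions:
 h(c) = C1 + Integral(C2*airyai(-2^(1/3)*3^(2/3)*c/3) + C3*airybi(-2^(1/3)*3^(2/3)*c/3), c)


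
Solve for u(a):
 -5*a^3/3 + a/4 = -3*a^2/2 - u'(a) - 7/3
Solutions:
 u(a) = C1 + 5*a^4/12 - a^3/2 - a^2/8 - 7*a/3


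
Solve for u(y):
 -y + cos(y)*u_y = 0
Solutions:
 u(y) = C1 + Integral(y/cos(y), y)


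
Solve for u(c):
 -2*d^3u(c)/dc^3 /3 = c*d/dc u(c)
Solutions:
 u(c) = C1 + Integral(C2*airyai(-2^(2/3)*3^(1/3)*c/2) + C3*airybi(-2^(2/3)*3^(1/3)*c/2), c)


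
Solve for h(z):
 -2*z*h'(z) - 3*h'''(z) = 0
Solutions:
 h(z) = C1 + Integral(C2*airyai(-2^(1/3)*3^(2/3)*z/3) + C3*airybi(-2^(1/3)*3^(2/3)*z/3), z)


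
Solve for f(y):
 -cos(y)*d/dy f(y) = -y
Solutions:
 f(y) = C1 + Integral(y/cos(y), y)


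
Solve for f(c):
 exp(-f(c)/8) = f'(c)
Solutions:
 f(c) = 8*log(C1 + c/8)


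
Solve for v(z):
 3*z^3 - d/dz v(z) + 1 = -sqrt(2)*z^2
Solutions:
 v(z) = C1 + 3*z^4/4 + sqrt(2)*z^3/3 + z


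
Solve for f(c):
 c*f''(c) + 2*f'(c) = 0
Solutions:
 f(c) = C1 + C2/c


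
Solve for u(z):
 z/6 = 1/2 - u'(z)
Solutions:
 u(z) = C1 - z^2/12 + z/2


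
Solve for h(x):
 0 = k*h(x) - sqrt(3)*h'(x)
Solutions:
 h(x) = C1*exp(sqrt(3)*k*x/3)


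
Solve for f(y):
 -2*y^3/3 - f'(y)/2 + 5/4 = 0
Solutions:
 f(y) = C1 - y^4/3 + 5*y/2


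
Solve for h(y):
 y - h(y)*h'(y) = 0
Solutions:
 h(y) = -sqrt(C1 + y^2)
 h(y) = sqrt(C1 + y^2)


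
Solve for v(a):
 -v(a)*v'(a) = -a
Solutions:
 v(a) = -sqrt(C1 + a^2)
 v(a) = sqrt(C1 + a^2)


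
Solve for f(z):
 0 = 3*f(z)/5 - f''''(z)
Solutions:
 f(z) = C1*exp(-3^(1/4)*5^(3/4)*z/5) + C2*exp(3^(1/4)*5^(3/4)*z/5) + C3*sin(3^(1/4)*5^(3/4)*z/5) + C4*cos(3^(1/4)*5^(3/4)*z/5)


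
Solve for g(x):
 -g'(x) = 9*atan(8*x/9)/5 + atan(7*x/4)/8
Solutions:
 g(x) = C1 - 9*x*atan(8*x/9)/5 - x*atan(7*x/4)/8 + log(49*x^2 + 16)/28 + 81*log(64*x^2 + 81)/80


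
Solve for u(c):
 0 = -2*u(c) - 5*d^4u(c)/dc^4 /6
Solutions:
 u(c) = (C1*sin(3^(1/4)*5^(3/4)*c/5) + C2*cos(3^(1/4)*5^(3/4)*c/5))*exp(-3^(1/4)*5^(3/4)*c/5) + (C3*sin(3^(1/4)*5^(3/4)*c/5) + C4*cos(3^(1/4)*5^(3/4)*c/5))*exp(3^(1/4)*5^(3/4)*c/5)


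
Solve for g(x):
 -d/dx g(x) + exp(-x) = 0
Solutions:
 g(x) = C1 - exp(-x)


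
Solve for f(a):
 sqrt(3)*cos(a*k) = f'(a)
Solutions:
 f(a) = C1 + sqrt(3)*sin(a*k)/k


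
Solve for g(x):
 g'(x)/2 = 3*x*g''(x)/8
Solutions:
 g(x) = C1 + C2*x^(7/3)


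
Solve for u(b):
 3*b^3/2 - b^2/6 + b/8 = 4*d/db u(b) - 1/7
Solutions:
 u(b) = C1 + 3*b^4/32 - b^3/72 + b^2/64 + b/28


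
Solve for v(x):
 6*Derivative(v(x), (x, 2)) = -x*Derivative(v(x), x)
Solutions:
 v(x) = C1 + C2*erf(sqrt(3)*x/6)


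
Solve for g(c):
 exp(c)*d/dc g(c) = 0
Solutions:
 g(c) = C1


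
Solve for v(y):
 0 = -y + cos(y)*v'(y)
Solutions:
 v(y) = C1 + Integral(y/cos(y), y)


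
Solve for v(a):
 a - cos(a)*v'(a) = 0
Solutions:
 v(a) = C1 + Integral(a/cos(a), a)


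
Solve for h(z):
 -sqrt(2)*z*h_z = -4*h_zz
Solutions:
 h(z) = C1 + C2*erfi(2^(3/4)*z/4)


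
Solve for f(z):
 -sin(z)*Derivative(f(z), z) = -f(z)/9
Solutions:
 f(z) = C1*(cos(z) - 1)^(1/18)/(cos(z) + 1)^(1/18)


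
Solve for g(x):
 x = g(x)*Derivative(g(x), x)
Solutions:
 g(x) = -sqrt(C1 + x^2)
 g(x) = sqrt(C1 + x^2)


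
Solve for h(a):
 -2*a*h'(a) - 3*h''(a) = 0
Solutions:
 h(a) = C1 + C2*erf(sqrt(3)*a/3)


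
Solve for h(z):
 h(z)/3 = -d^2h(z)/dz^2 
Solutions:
 h(z) = C1*sin(sqrt(3)*z/3) + C2*cos(sqrt(3)*z/3)


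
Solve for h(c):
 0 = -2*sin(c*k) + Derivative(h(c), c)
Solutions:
 h(c) = C1 - 2*cos(c*k)/k


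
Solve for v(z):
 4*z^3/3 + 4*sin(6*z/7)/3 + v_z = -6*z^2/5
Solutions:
 v(z) = C1 - z^4/3 - 2*z^3/5 + 14*cos(6*z/7)/9


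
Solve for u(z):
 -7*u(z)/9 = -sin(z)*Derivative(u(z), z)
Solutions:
 u(z) = C1*(cos(z) - 1)^(7/18)/(cos(z) + 1)^(7/18)


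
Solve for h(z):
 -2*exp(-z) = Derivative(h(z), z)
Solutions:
 h(z) = C1 + 2*exp(-z)


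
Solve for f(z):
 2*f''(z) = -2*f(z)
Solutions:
 f(z) = C1*sin(z) + C2*cos(z)


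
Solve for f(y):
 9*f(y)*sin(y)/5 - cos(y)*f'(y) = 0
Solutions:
 f(y) = C1/cos(y)^(9/5)


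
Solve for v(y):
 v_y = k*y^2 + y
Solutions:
 v(y) = C1 + k*y^3/3 + y^2/2


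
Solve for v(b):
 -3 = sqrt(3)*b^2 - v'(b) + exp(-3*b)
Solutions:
 v(b) = C1 + sqrt(3)*b^3/3 + 3*b - exp(-3*b)/3


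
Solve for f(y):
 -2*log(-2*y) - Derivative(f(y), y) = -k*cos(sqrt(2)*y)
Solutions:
 f(y) = C1 + sqrt(2)*k*sin(sqrt(2)*y)/2 - 2*y*log(-y) - 2*y*log(2) + 2*y


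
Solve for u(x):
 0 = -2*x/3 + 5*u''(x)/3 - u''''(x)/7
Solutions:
 u(x) = C1 + C2*x + C3*exp(-sqrt(105)*x/3) + C4*exp(sqrt(105)*x/3) + x^3/15


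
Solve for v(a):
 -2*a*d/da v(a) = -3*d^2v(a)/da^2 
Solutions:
 v(a) = C1 + C2*erfi(sqrt(3)*a/3)


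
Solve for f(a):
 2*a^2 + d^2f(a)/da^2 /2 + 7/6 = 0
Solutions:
 f(a) = C1 + C2*a - a^4/3 - 7*a^2/6


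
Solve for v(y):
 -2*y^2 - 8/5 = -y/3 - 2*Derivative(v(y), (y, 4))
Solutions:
 v(y) = C1 + C2*y + C3*y^2 + C4*y^3 + y^6/360 - y^5/720 + y^4/30


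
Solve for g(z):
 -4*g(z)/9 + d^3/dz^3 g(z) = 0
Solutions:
 g(z) = C3*exp(2^(2/3)*3^(1/3)*z/3) + (C1*sin(2^(2/3)*3^(5/6)*z/6) + C2*cos(2^(2/3)*3^(5/6)*z/6))*exp(-2^(2/3)*3^(1/3)*z/6)


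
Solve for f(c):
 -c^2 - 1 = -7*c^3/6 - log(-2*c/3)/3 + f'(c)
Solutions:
 f(c) = C1 + 7*c^4/24 - c^3/3 + c*log(-c)/3 + c*(-4 - log(3) + log(2))/3


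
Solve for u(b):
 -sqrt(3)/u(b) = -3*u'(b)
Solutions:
 u(b) = -sqrt(C1 + 6*sqrt(3)*b)/3
 u(b) = sqrt(C1 + 6*sqrt(3)*b)/3


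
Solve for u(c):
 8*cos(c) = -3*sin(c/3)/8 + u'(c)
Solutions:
 u(c) = C1 + 8*sin(c) - 9*cos(c/3)/8


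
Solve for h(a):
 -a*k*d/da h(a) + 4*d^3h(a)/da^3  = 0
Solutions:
 h(a) = C1 + Integral(C2*airyai(2^(1/3)*a*k^(1/3)/2) + C3*airybi(2^(1/3)*a*k^(1/3)/2), a)


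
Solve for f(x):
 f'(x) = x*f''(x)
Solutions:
 f(x) = C1 + C2*x^2


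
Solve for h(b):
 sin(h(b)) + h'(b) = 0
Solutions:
 h(b) = -acos((-C1 - exp(2*b))/(C1 - exp(2*b))) + 2*pi
 h(b) = acos((-C1 - exp(2*b))/(C1 - exp(2*b)))


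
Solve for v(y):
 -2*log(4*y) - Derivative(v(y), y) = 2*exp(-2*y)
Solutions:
 v(y) = C1 - 2*y*log(y) + 2*y*(1 - 2*log(2)) + exp(-2*y)


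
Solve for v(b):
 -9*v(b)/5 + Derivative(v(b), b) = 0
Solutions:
 v(b) = C1*exp(9*b/5)


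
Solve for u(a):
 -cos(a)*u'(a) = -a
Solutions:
 u(a) = C1 + Integral(a/cos(a), a)


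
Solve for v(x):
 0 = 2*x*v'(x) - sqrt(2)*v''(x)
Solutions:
 v(x) = C1 + C2*erfi(2^(3/4)*x/2)


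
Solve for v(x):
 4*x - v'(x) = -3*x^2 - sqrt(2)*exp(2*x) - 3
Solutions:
 v(x) = C1 + x^3 + 2*x^2 + 3*x + sqrt(2)*exp(2*x)/2


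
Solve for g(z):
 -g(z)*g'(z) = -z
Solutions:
 g(z) = -sqrt(C1 + z^2)
 g(z) = sqrt(C1 + z^2)


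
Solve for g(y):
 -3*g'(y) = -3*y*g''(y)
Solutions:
 g(y) = C1 + C2*y^2


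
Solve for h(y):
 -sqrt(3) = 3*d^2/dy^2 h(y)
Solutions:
 h(y) = C1 + C2*y - sqrt(3)*y^2/6


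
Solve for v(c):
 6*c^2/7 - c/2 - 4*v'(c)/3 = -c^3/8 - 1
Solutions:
 v(c) = C1 + 3*c^4/128 + 3*c^3/14 - 3*c^2/16 + 3*c/4


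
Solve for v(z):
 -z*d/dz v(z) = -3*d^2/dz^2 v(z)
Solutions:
 v(z) = C1 + C2*erfi(sqrt(6)*z/6)


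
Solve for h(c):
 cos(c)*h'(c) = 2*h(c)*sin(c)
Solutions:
 h(c) = C1/cos(c)^2


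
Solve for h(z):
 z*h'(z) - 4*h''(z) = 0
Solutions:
 h(z) = C1 + C2*erfi(sqrt(2)*z/4)


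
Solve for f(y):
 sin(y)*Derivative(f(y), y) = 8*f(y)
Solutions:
 f(y) = C1*(cos(y)^4 - 4*cos(y)^3 + 6*cos(y)^2 - 4*cos(y) + 1)/(cos(y)^4 + 4*cos(y)^3 + 6*cos(y)^2 + 4*cos(y) + 1)


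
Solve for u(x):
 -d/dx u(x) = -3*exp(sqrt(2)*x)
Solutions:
 u(x) = C1 + 3*sqrt(2)*exp(sqrt(2)*x)/2


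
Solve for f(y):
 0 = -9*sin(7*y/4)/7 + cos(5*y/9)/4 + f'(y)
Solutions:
 f(y) = C1 - 9*sin(5*y/9)/20 - 36*cos(7*y/4)/49


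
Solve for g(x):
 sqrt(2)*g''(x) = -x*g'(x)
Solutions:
 g(x) = C1 + C2*erf(2^(1/4)*x/2)


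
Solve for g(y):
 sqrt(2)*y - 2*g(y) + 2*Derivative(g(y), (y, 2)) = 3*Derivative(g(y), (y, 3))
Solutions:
 g(y) = C1*exp(y*(4/(9*sqrt(681) + 235)^(1/3) + 4 + (9*sqrt(681) + 235)^(1/3))/18)*sin(sqrt(3)*y*(-(9*sqrt(681) + 235)^(1/3) + 4/(9*sqrt(681) + 235)^(1/3))/18) + C2*exp(y*(4/(9*sqrt(681) + 235)^(1/3) + 4 + (9*sqrt(681) + 235)^(1/3))/18)*cos(sqrt(3)*y*(-(9*sqrt(681) + 235)^(1/3) + 4/(9*sqrt(681) + 235)^(1/3))/18) + C3*exp(y*(-(9*sqrt(681) + 235)^(1/3) - 4/(9*sqrt(681) + 235)^(1/3) + 2)/9) + sqrt(2)*y/2


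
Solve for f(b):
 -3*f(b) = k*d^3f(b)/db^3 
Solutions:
 f(b) = C1*exp(3^(1/3)*b*(-1/k)^(1/3)) + C2*exp(b*(-1/k)^(1/3)*(-3^(1/3) + 3^(5/6)*I)/2) + C3*exp(-b*(-1/k)^(1/3)*(3^(1/3) + 3^(5/6)*I)/2)


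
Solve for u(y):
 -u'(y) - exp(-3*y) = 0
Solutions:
 u(y) = C1 + exp(-3*y)/3


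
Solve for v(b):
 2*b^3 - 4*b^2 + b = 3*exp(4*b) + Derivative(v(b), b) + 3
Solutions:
 v(b) = C1 + b^4/2 - 4*b^3/3 + b^2/2 - 3*b - 3*exp(4*b)/4


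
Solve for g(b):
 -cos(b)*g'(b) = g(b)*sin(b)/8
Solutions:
 g(b) = C1*cos(b)^(1/8)


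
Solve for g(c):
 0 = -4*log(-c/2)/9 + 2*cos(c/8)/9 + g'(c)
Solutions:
 g(c) = C1 + 4*c*log(-c)/9 - 4*c/9 - 4*c*log(2)/9 - 16*sin(c/8)/9


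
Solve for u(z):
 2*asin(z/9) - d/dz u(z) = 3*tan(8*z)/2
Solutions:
 u(z) = C1 + 2*z*asin(z/9) + 2*sqrt(81 - z^2) + 3*log(cos(8*z))/16


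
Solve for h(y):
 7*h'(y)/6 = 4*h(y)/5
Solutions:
 h(y) = C1*exp(24*y/35)


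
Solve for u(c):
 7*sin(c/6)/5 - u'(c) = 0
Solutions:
 u(c) = C1 - 42*cos(c/6)/5


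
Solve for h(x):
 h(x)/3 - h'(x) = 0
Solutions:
 h(x) = C1*exp(x/3)


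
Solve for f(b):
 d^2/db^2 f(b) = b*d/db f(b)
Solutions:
 f(b) = C1 + C2*erfi(sqrt(2)*b/2)


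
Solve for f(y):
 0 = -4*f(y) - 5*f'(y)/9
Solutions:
 f(y) = C1*exp(-36*y/5)


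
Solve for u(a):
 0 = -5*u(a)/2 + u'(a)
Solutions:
 u(a) = C1*exp(5*a/2)


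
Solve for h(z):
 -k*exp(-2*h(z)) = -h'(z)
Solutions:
 h(z) = log(-sqrt(C1 + 2*k*z))
 h(z) = log(C1 + 2*k*z)/2


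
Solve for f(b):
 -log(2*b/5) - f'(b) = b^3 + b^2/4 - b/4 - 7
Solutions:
 f(b) = C1 - b^4/4 - b^3/12 + b^2/8 - b*log(b) + b*log(5/2) + 8*b


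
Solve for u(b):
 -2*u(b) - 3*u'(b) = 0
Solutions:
 u(b) = C1*exp(-2*b/3)


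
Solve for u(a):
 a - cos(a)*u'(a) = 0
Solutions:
 u(a) = C1 + Integral(a/cos(a), a)


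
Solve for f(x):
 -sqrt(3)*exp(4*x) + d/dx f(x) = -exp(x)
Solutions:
 f(x) = C1 + sqrt(3)*exp(4*x)/4 - exp(x)


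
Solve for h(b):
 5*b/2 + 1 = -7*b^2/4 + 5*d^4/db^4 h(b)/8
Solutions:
 h(b) = C1 + C2*b + C3*b^2 + C4*b^3 + 7*b^6/900 + b^5/30 + b^4/15


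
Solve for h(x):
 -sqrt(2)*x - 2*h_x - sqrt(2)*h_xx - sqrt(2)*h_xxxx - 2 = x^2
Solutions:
 h(x) = C1 + C2*exp(2^(1/6)*3^(1/3)*x*(-2*3^(1/3)/(9 + sqrt(87))^(1/3) + 2^(2/3)*(9 + sqrt(87))^(1/3))/12)*sin(6^(1/6)*x*(6/(9 + sqrt(87))^(1/3) + 6^(2/3)*(9 + sqrt(87))^(1/3))/12) + C3*exp(2^(1/6)*3^(1/3)*x*(-2*3^(1/3)/(9 + sqrt(87))^(1/3) + 2^(2/3)*(9 + sqrt(87))^(1/3))/12)*cos(6^(1/6)*x*(6/(9 + sqrt(87))^(1/3) + 6^(2/3)*(9 + sqrt(87))^(1/3))/12) + C4*exp(-2^(1/6)*3^(1/3)*x*(-2*3^(1/3)/(9 + sqrt(87))^(1/3) + 2^(2/3)*(9 + sqrt(87))^(1/3))/6) - x^3/6 - x


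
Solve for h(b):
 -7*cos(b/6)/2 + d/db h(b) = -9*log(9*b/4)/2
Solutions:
 h(b) = C1 - 9*b*log(b)/2 - 9*b*log(3) + 9*b/2 + 9*b*log(2) + 21*sin(b/6)


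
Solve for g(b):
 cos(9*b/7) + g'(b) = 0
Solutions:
 g(b) = C1 - 7*sin(9*b/7)/9


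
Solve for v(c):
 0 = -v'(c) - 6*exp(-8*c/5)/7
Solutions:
 v(c) = C1 + 15*exp(-8*c/5)/28


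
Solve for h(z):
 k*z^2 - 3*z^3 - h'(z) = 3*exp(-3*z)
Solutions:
 h(z) = C1 + k*z^3/3 - 3*z^4/4 + exp(-3*z)


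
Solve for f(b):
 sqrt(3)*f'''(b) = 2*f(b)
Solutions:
 f(b) = C3*exp(2^(1/3)*3^(5/6)*b/3) + (C1*sin(6^(1/3)*b/2) + C2*cos(6^(1/3)*b/2))*exp(-2^(1/3)*3^(5/6)*b/6)


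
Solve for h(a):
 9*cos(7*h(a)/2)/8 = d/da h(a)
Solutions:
 -9*a/8 - log(sin(7*h(a)/2) - 1)/7 + log(sin(7*h(a)/2) + 1)/7 = C1


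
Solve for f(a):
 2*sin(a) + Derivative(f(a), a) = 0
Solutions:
 f(a) = C1 + 2*cos(a)


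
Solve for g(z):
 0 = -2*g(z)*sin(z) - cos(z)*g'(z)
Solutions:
 g(z) = C1*cos(z)^2


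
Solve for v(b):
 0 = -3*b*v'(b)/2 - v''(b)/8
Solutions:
 v(b) = C1 + C2*erf(sqrt(6)*b)


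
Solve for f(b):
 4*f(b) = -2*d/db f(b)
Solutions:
 f(b) = C1*exp(-2*b)


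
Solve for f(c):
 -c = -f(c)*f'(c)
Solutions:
 f(c) = -sqrt(C1 + c^2)
 f(c) = sqrt(C1 + c^2)


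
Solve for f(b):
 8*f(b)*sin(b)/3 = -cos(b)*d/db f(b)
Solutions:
 f(b) = C1*cos(b)^(8/3)


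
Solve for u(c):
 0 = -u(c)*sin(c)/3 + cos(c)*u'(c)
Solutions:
 u(c) = C1/cos(c)^(1/3)


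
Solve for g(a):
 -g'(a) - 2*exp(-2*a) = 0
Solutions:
 g(a) = C1 + exp(-2*a)


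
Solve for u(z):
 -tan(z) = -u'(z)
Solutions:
 u(z) = C1 - log(cos(z))


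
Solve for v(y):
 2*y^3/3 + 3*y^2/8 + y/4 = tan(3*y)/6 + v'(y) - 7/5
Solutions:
 v(y) = C1 + y^4/6 + y^3/8 + y^2/8 + 7*y/5 + log(cos(3*y))/18


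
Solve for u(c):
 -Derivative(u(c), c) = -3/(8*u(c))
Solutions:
 u(c) = -sqrt(C1 + 3*c)/2
 u(c) = sqrt(C1 + 3*c)/2


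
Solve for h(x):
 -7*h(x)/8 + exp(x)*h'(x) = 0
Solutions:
 h(x) = C1*exp(-7*exp(-x)/8)


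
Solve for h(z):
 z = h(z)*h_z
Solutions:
 h(z) = -sqrt(C1 + z^2)
 h(z) = sqrt(C1 + z^2)


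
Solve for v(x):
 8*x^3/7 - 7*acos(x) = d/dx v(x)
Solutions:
 v(x) = C1 + 2*x^4/7 - 7*x*acos(x) + 7*sqrt(1 - x^2)


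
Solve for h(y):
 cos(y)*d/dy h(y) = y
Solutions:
 h(y) = C1 + Integral(y/cos(y), y)


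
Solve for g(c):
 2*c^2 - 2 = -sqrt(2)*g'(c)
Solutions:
 g(c) = C1 - sqrt(2)*c^3/3 + sqrt(2)*c


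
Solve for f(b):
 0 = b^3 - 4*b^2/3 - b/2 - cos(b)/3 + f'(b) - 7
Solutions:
 f(b) = C1 - b^4/4 + 4*b^3/9 + b^2/4 + 7*b + sin(b)/3


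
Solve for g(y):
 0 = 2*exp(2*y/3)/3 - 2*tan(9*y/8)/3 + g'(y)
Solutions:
 g(y) = C1 - exp(2*y/3) - 16*log(cos(9*y/8))/27


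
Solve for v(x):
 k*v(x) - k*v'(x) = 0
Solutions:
 v(x) = C1*exp(x)


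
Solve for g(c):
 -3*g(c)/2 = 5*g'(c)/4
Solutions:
 g(c) = C1*exp(-6*c/5)


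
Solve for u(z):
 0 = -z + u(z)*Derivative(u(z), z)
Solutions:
 u(z) = -sqrt(C1 + z^2)
 u(z) = sqrt(C1 + z^2)


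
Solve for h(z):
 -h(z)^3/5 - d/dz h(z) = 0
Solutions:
 h(z) = -sqrt(10)*sqrt(-1/(C1 - z))/2
 h(z) = sqrt(10)*sqrt(-1/(C1 - z))/2


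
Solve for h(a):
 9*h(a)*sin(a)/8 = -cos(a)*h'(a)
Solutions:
 h(a) = C1*cos(a)^(9/8)


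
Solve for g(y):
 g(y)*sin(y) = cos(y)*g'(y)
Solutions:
 g(y) = C1/cos(y)


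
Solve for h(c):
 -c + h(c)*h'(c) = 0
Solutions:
 h(c) = -sqrt(C1 + c^2)
 h(c) = sqrt(C1 + c^2)


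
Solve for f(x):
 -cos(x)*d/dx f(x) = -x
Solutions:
 f(x) = C1 + Integral(x/cos(x), x)


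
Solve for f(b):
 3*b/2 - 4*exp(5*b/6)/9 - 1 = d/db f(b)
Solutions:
 f(b) = C1 + 3*b^2/4 - b - 8*exp(5*b/6)/15


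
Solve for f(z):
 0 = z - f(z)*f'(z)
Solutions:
 f(z) = -sqrt(C1 + z^2)
 f(z) = sqrt(C1 + z^2)


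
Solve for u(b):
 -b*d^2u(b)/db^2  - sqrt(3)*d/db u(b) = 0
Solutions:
 u(b) = C1 + C2*b^(1 - sqrt(3))


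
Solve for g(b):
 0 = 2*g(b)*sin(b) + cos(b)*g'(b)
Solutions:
 g(b) = C1*cos(b)^2


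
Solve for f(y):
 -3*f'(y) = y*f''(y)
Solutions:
 f(y) = C1 + C2/y^2


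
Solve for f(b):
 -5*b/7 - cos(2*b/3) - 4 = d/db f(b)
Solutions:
 f(b) = C1 - 5*b^2/14 - 4*b - 3*sin(2*b/3)/2


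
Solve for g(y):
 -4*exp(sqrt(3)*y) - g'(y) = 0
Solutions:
 g(y) = C1 - 4*sqrt(3)*exp(sqrt(3)*y)/3


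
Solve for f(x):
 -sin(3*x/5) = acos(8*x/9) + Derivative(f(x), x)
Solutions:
 f(x) = C1 - x*acos(8*x/9) + sqrt(81 - 64*x^2)/8 + 5*cos(3*x/5)/3


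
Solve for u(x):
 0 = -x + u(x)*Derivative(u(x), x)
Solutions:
 u(x) = -sqrt(C1 + x^2)
 u(x) = sqrt(C1 + x^2)


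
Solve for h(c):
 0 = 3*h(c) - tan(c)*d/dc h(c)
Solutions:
 h(c) = C1*sin(c)^3


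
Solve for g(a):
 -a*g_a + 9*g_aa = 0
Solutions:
 g(a) = C1 + C2*erfi(sqrt(2)*a/6)


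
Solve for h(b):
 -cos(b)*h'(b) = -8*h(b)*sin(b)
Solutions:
 h(b) = C1/cos(b)^8


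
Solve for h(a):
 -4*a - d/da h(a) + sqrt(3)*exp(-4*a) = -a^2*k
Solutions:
 h(a) = C1 + a^3*k/3 - 2*a^2 - sqrt(3)*exp(-4*a)/4


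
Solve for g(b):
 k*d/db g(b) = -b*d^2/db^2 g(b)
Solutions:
 g(b) = C1 + b^(1 - re(k))*(C2*sin(log(b)*Abs(im(k))) + C3*cos(log(b)*im(k)))


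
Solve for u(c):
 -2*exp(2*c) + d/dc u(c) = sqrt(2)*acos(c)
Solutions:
 u(c) = C1 + sqrt(2)*(c*acos(c) - sqrt(1 - c^2)) + exp(2*c)


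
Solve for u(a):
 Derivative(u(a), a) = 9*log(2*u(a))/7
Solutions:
 -7*Integral(1/(log(_y) + log(2)), (_y, u(a)))/9 = C1 - a


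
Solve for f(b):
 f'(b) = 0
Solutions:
 f(b) = C1


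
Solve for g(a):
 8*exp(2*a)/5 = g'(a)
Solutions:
 g(a) = C1 + 4*exp(2*a)/5


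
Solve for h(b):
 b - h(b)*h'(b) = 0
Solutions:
 h(b) = -sqrt(C1 + b^2)
 h(b) = sqrt(C1 + b^2)


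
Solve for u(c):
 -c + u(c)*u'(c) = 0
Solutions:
 u(c) = -sqrt(C1 + c^2)
 u(c) = sqrt(C1 + c^2)


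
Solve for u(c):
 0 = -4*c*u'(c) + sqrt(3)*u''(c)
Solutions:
 u(c) = C1 + C2*erfi(sqrt(2)*3^(3/4)*c/3)


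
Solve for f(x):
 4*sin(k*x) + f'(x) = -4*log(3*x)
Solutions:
 f(x) = C1 - 4*x*log(x) - 4*x*log(3) + 4*x - 4*Piecewise((-cos(k*x)/k, Ne(k, 0)), (0, True))


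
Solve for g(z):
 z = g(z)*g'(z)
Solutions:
 g(z) = -sqrt(C1 + z^2)
 g(z) = sqrt(C1 + z^2)


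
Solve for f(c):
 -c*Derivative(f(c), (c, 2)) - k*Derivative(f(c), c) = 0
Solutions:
 f(c) = C1 + c^(1 - re(k))*(C2*sin(log(c)*Abs(im(k))) + C3*cos(log(c)*im(k)))


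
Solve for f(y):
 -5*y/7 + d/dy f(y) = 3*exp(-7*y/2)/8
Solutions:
 f(y) = C1 + 5*y^2/14 - 3*exp(-7*y/2)/28


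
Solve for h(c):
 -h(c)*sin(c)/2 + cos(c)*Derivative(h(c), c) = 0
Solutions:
 h(c) = C1/sqrt(cos(c))


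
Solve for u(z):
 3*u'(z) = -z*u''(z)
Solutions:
 u(z) = C1 + C2/z^2


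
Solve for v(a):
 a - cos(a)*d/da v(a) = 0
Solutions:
 v(a) = C1 + Integral(a/cos(a), a)


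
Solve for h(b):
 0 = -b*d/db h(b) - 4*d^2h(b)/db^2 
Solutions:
 h(b) = C1 + C2*erf(sqrt(2)*b/4)


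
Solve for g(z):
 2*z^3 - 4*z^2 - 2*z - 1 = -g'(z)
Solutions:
 g(z) = C1 - z^4/2 + 4*z^3/3 + z^2 + z


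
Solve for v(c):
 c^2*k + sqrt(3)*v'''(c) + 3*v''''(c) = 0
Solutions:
 v(c) = C1 + C2*c + C3*c^2 + C4*exp(-sqrt(3)*c/3) - sqrt(3)*c^5*k/180 + c^4*k/12 - sqrt(3)*c^3*k/3


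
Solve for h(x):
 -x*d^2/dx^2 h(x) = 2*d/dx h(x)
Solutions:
 h(x) = C1 + C2/x


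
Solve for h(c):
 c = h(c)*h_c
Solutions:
 h(c) = -sqrt(C1 + c^2)
 h(c) = sqrt(C1 + c^2)


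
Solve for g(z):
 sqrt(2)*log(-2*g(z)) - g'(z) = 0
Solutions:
 -sqrt(2)*Integral(1/(log(-_y) + log(2)), (_y, g(z)))/2 = C1 - z


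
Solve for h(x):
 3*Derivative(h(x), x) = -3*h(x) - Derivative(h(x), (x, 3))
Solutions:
 h(x) = C1*exp(2^(1/3)*x*(-2/(3 + sqrt(13))^(1/3) + 2^(1/3)*(3 + sqrt(13))^(1/3))/4)*sin(2^(1/3)*sqrt(3)*x*(2/(3 + sqrt(13))^(1/3) + 2^(1/3)*(3 + sqrt(13))^(1/3))/4) + C2*exp(2^(1/3)*x*(-2/(3 + sqrt(13))^(1/3) + 2^(1/3)*(3 + sqrt(13))^(1/3))/4)*cos(2^(1/3)*sqrt(3)*x*(2/(3 + sqrt(13))^(1/3) + 2^(1/3)*(3 + sqrt(13))^(1/3))/4) + C3*exp(2^(1/3)*x*(-2^(1/3)*(3 + sqrt(13))^(1/3)/2 + (3 + sqrt(13))^(-1/3)))


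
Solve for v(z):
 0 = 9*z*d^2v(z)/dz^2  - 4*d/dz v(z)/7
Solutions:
 v(z) = C1 + C2*z^(67/63)


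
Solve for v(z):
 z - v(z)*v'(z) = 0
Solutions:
 v(z) = -sqrt(C1 + z^2)
 v(z) = sqrt(C1 + z^2)


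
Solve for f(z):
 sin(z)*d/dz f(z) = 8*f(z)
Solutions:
 f(z) = C1*(cos(z)^4 - 4*cos(z)^3 + 6*cos(z)^2 - 4*cos(z) + 1)/(cos(z)^4 + 4*cos(z)^3 + 6*cos(z)^2 + 4*cos(z) + 1)


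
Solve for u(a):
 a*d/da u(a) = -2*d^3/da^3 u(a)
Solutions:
 u(a) = C1 + Integral(C2*airyai(-2^(2/3)*a/2) + C3*airybi(-2^(2/3)*a/2), a)


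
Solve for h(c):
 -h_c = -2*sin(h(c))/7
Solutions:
 -2*c/7 + log(cos(h(c)) - 1)/2 - log(cos(h(c)) + 1)/2 = C1


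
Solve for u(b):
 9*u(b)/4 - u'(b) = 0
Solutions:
 u(b) = C1*exp(9*b/4)


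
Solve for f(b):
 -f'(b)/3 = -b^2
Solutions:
 f(b) = C1 + b^3


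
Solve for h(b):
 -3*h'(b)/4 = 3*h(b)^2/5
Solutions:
 h(b) = 5/(C1 + 4*b)


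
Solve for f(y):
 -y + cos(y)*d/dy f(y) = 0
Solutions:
 f(y) = C1 + Integral(y/cos(y), y)


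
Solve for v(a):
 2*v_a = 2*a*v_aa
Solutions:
 v(a) = C1 + C2*a^2


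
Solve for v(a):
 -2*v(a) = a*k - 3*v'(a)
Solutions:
 v(a) = C1*exp(2*a/3) - a*k/2 - 3*k/4


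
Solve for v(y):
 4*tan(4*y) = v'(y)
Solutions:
 v(y) = C1 - log(cos(4*y))


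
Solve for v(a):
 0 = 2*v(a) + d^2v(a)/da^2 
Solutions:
 v(a) = C1*sin(sqrt(2)*a) + C2*cos(sqrt(2)*a)


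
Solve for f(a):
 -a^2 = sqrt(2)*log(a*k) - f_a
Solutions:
 f(a) = C1 + a^3/3 + sqrt(2)*a*log(a*k) - sqrt(2)*a


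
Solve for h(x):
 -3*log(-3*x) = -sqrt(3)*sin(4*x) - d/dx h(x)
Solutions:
 h(x) = C1 + 3*x*log(-x) - 3*x + 3*x*log(3) + sqrt(3)*cos(4*x)/4


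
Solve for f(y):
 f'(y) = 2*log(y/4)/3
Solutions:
 f(y) = C1 + 2*y*log(y)/3 - 4*y*log(2)/3 - 2*y/3


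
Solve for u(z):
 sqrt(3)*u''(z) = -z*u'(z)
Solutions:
 u(z) = C1 + C2*erf(sqrt(2)*3^(3/4)*z/6)


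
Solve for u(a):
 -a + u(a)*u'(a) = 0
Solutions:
 u(a) = -sqrt(C1 + a^2)
 u(a) = sqrt(C1 + a^2)


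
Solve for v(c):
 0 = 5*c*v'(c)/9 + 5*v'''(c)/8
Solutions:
 v(c) = C1 + Integral(C2*airyai(-2*3^(1/3)*c/3) + C3*airybi(-2*3^(1/3)*c/3), c)


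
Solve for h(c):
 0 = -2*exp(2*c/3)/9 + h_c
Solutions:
 h(c) = C1 + exp(2*c/3)/3


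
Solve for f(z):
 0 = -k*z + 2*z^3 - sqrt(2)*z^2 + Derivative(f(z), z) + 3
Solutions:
 f(z) = C1 + k*z^2/2 - z^4/2 + sqrt(2)*z^3/3 - 3*z


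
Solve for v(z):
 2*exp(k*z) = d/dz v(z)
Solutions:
 v(z) = C1 + 2*exp(k*z)/k
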